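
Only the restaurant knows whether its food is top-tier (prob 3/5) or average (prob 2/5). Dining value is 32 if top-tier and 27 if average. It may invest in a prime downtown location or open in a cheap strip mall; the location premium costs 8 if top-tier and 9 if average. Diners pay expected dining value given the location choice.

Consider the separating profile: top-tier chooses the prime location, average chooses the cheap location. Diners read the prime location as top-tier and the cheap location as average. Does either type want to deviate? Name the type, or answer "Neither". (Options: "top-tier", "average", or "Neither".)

top-tier

The prime location pays 32; the cheap location pays 27.
top-tier: assigned the prime location, nets 32 − 8 = 24; deviating to the cheap location nets 27.
average: assigned the cheap location, nets 27; deviating to the prime location nets 32 − 9 = 23.
The top-tier type gains 3 by deviating.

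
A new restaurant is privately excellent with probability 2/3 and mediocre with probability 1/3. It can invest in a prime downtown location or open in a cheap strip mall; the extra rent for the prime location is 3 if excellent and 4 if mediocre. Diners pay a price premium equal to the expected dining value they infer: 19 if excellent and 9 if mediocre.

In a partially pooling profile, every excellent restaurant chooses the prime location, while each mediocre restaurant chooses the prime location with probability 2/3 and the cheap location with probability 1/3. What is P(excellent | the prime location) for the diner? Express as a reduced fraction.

P(the prime location) = (2/3)·1 + (1/3)·(2/3) = 8/9.
By Bayes' rule, P(excellent | the prime location) = (2/3) / (8/9) = 3/4.

3/4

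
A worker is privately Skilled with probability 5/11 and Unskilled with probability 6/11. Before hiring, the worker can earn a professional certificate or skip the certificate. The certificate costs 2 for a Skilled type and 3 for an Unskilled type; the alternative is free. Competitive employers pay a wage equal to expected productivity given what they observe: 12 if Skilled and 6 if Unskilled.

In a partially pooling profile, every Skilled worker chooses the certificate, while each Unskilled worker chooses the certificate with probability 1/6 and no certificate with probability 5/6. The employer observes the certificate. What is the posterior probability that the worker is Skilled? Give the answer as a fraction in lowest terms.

5/6

P(the certificate) = (5/11)·1 + (6/11)·(1/6) = 6/11.
By Bayes' rule, P(Skilled | the certificate) = (5/11) / (6/11) = 5/6.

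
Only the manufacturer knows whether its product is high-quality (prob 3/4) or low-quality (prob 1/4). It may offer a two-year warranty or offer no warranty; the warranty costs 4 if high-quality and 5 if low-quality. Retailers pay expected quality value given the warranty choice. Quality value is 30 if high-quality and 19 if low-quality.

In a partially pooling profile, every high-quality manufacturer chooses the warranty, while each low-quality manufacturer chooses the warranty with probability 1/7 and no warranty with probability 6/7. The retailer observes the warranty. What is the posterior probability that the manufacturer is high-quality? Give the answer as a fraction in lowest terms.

P(the warranty) = (3/4)·1 + (1/4)·(1/7) = 11/14.
By Bayes' rule, P(high-quality | the warranty) = (3/4) / (11/14) = 21/22.

21/22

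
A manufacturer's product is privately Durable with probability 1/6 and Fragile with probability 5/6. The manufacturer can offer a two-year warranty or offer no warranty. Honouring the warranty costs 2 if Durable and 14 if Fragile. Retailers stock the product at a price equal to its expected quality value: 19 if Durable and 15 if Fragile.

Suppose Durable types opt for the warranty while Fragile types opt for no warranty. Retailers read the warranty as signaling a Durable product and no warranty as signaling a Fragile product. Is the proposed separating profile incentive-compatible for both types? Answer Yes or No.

Under these beliefs, the warranty earns price 19 and no warranty earns price 15.
Durable: the warranty nets 19 − 2 = 17; no warranty nets 15. Durable prefers the warranty.
Fragile: the warranty nets 19 − 14 = 5; no warranty nets 15. Fragile prefers no warranty.
Neither type deviates, so the separating profile is an equilibrium.

Yes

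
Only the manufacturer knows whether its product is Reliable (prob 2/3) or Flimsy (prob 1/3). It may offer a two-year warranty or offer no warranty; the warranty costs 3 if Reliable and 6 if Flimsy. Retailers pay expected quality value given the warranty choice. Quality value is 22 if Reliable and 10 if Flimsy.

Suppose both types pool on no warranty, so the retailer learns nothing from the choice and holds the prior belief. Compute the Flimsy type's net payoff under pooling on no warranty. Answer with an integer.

18

Pooled price = 2/3·22 + 1/3·10 = 18.
Flimsy pays no cost for no warranty, so net payoff = 18.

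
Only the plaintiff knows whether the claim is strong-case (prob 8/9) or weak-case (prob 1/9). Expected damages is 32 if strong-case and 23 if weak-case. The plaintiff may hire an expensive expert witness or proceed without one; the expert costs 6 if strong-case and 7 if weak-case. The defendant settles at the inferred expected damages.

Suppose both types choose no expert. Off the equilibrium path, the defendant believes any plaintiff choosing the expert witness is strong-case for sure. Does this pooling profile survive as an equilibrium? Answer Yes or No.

Yes

On path, the defendant holds the prior and pays 8/9·32 + 1/9·23 = 31. Off path (the expert witness), believing strong-case, it pays 32.
strong-case: no expert nets 31; the expert witness nets 32 − 6 = 26. strong-case stays.
weak-case: no expert nets 31; the expert witness nets 32 − 7 = 25. weak-case stays.
No type deviates, so pooling is sustained.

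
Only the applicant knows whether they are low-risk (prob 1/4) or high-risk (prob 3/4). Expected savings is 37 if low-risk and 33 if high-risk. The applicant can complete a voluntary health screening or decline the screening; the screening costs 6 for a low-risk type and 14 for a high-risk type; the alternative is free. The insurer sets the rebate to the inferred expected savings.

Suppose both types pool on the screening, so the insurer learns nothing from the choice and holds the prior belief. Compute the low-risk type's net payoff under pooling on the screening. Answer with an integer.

28

Pooled rebate = 1/4·37 + 3/4·33 = 34.
low-risk pays cost 6 for the screening, so net payoff = 34 − 6 = 28.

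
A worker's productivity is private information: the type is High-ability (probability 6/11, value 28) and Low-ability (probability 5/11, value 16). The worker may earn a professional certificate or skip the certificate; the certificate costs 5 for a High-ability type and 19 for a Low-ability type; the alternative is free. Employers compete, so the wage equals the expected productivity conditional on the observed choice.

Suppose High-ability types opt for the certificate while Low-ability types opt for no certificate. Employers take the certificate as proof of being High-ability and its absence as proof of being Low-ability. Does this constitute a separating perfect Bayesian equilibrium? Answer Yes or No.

Under these beliefs, the certificate earns wage 28 and no certificate earns wage 16.
High-ability: the certificate nets 28 − 5 = 23; no certificate nets 16. High-ability prefers the certificate.
Low-ability: the certificate nets 28 − 19 = 9; no certificate nets 16. Low-ability prefers no certificate.
Neither type deviates, so the separating profile is an equilibrium.

Yes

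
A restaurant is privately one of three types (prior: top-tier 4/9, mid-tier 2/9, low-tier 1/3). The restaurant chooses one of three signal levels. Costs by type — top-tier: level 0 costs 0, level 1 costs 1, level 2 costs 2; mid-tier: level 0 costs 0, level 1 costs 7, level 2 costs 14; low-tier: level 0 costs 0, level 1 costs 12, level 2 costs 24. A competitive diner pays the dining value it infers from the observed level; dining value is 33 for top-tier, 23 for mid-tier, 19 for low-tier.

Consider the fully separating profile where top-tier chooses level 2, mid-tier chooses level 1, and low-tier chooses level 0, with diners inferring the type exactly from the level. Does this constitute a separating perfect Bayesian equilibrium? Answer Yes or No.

No

Separating price premiums: level 2 → 33, level 1 → 23, level 0 → 19.
top-tier (assigned level 2): level 0: 19 − 0 = 19; level 1: 23 − 1 = 22; level 2: 33 − 2 = 31. top-tier stays.
mid-tier (assigned level 1): level 0: 19 − 0 = 19; level 1: 23 − 7 = 16; level 2: 33 − 14 = 19. mid-tier prefers level 0.
low-tier (assigned level 0): level 0: 19 − 0 = 19; level 1: 23 − 12 = 11; level 2: 33 − 24 = 9. low-tier stays.
At least one type deviates; the separating profile fails.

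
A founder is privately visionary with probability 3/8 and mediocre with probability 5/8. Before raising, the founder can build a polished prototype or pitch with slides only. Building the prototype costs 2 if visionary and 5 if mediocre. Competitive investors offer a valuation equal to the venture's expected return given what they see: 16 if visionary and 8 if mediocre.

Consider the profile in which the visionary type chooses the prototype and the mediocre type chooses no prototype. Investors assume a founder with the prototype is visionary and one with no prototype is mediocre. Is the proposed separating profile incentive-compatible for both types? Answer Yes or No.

Under these beliefs, the prototype earns valuation 16 and no prototype earns valuation 8.
visionary: the prototype nets 16 − 2 = 14; no prototype nets 8. visionary prefers the prototype.
mediocre: the prototype nets 16 − 5 = 11; no prototype nets 8. mediocre would deviate to the prototype.
mediocre has a profitable deviation, so the profile is not an equilibrium.

No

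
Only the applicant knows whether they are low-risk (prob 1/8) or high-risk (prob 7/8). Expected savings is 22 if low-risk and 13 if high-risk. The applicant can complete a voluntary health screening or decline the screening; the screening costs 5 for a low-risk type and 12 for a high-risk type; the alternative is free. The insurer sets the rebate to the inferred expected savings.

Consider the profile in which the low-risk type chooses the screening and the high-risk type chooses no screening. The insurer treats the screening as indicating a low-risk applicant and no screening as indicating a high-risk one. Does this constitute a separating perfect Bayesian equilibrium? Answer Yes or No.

Yes

Under these beliefs, the screening earns rebate 22 and no screening earns rebate 13.
low-risk: the screening nets 22 − 5 = 17; no screening nets 13. low-risk prefers the screening.
high-risk: the screening nets 22 − 12 = 10; no screening nets 13. high-risk prefers no screening.
Neither type deviates, so the separating profile is an equilibrium.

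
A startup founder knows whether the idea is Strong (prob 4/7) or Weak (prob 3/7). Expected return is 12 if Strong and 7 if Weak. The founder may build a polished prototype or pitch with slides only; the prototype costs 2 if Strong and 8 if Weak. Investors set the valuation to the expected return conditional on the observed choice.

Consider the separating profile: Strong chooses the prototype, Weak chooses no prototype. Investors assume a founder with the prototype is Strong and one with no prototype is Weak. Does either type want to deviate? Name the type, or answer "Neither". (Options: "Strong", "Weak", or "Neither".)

Neither

The prototype pays 12; no prototype pays 7.
Strong: assigned the prototype, nets 12 − 2 = 10; deviating to no prototype nets 7.
Weak: assigned no prototype, nets 7; deviating to the prototype nets 12 − 8 = 4.
Both types strictly prefer their assigned action; no profitable deviation.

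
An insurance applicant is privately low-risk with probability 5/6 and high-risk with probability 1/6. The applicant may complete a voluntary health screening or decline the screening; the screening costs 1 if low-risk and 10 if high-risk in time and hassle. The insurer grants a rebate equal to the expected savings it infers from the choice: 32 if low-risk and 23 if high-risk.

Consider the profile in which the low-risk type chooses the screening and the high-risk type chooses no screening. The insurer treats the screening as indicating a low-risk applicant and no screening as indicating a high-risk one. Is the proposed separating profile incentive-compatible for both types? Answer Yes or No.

Under these beliefs, the screening earns rebate 32 and no screening earns rebate 23.
low-risk: the screening nets 32 − 1 = 31; no screening nets 23. low-risk prefers the screening.
high-risk: the screening nets 32 − 10 = 22; no screening nets 23. high-risk prefers no screening.
Neither type deviates, so the separating profile is an equilibrium.

Yes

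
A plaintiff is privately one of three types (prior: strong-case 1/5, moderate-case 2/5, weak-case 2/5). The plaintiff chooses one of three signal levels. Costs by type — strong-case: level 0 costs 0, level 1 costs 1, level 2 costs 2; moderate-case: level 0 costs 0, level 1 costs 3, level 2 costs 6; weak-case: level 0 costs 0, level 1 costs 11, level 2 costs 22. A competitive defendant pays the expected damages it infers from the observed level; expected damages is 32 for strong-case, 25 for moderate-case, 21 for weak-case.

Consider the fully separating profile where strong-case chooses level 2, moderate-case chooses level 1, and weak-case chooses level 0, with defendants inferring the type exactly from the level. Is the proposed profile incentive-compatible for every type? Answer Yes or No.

No

Separating settlements: level 2 → 32, level 1 → 25, level 0 → 21.
strong-case (assigned level 2): level 0: 21 − 0 = 21; level 1: 25 − 1 = 24; level 2: 32 − 2 = 30. strong-case stays.
moderate-case (assigned level 1): level 0: 21 − 0 = 21; level 1: 25 − 3 = 22; level 2: 32 − 6 = 26. moderate-case prefers level 2.
weak-case (assigned level 0): level 0: 21 − 0 = 21; level 1: 25 − 11 = 14; level 2: 32 − 22 = 10. weak-case stays.
At least one type deviates; the separating profile fails.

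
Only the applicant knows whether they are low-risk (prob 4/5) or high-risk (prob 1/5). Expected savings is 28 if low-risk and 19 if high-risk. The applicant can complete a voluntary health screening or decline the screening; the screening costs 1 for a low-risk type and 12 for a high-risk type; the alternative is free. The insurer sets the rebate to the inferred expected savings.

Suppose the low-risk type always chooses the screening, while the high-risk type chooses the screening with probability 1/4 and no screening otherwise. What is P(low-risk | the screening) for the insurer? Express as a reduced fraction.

P(the screening) = (4/5)·1 + (1/5)·(1/4) = 17/20.
By Bayes' rule, P(low-risk | the screening) = (4/5) / (17/20) = 16/17.

16/17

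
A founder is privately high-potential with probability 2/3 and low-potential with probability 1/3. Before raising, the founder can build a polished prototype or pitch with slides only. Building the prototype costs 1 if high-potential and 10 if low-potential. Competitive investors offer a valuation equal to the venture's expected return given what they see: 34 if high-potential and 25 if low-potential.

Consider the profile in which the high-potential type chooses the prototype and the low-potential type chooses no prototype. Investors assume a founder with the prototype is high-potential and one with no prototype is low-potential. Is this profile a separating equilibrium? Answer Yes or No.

Yes

Under these beliefs, the prototype earns valuation 34 and no prototype earns valuation 25.
high-potential: the prototype nets 34 − 1 = 33; no prototype nets 25. high-potential prefers the prototype.
low-potential: the prototype nets 34 − 10 = 24; no prototype nets 25. low-potential prefers no prototype.
Neither type deviates, so the separating profile is an equilibrium.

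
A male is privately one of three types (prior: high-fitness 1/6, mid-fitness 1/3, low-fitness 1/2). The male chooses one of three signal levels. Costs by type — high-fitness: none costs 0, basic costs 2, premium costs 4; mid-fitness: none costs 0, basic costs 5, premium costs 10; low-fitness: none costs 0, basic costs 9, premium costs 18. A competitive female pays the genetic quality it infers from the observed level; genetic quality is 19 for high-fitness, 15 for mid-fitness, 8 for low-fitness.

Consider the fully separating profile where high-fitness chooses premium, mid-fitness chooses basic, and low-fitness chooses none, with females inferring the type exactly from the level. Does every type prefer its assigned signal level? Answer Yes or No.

Yes

Separating mating payoffs: premium → 19, basic → 15, none → 8.
high-fitness (assigned premium): none: 8 − 0 = 8; basic: 15 − 2 = 13; premium: 19 − 4 = 15. high-fitness stays.
mid-fitness (assigned basic): none: 8 − 0 = 8; basic: 15 − 5 = 10; premium: 19 − 10 = 9. mid-fitness stays.
low-fitness (assigned none): none: 8 − 0 = 8; basic: 15 − 9 = 6; premium: 19 − 18 = 1. low-fitness stays.
Every type prefers its assigned level; separation holds.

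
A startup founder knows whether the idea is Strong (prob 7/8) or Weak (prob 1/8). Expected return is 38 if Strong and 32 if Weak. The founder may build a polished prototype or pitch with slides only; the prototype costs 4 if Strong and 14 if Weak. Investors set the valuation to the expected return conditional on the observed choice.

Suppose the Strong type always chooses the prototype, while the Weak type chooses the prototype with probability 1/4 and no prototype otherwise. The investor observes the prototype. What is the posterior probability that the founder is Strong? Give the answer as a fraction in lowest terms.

P(the prototype) = (7/8)·1 + (1/8)·(1/4) = 29/32.
By Bayes' rule, P(Strong | the prototype) = (7/8) / (29/32) = 28/29.

28/29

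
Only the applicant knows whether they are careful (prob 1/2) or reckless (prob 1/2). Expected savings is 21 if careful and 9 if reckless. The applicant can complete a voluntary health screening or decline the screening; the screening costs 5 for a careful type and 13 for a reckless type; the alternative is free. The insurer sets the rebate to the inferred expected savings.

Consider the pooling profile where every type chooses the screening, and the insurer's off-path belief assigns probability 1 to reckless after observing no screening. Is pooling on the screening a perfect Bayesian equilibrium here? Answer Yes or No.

On path, the insurer holds the prior and pays 1/2·21 + 1/2·9 = 15. Off path (no screening), believing reckless, it pays 9.
careful: the screening nets 15 − 5 = 10; no screening nets 9. careful stays.
reckless: the screening nets 15 − 13 = 2; no screening nets 9. reckless would deviate.
A type deviates, so pooling fails.

No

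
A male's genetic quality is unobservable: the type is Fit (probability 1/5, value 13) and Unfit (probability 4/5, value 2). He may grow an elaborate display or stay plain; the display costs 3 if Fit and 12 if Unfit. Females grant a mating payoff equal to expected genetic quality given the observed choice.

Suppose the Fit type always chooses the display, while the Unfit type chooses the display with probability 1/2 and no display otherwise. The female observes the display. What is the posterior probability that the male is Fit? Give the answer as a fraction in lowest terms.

P(the display) = (1/5)·1 + (4/5)·(1/2) = 3/5.
By Bayes' rule, P(Fit | the display) = (1/5) / (3/5) = 1/3.

1/3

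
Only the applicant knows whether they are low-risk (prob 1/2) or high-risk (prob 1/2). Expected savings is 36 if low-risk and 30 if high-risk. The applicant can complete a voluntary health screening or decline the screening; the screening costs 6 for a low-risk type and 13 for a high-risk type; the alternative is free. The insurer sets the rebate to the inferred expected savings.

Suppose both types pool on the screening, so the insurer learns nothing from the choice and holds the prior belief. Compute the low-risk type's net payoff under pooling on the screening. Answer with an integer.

Pooled rebate = 1/2·36 + 1/2·30 = 33.
low-risk pays cost 6 for the screening, so net payoff = 33 − 6 = 27.

27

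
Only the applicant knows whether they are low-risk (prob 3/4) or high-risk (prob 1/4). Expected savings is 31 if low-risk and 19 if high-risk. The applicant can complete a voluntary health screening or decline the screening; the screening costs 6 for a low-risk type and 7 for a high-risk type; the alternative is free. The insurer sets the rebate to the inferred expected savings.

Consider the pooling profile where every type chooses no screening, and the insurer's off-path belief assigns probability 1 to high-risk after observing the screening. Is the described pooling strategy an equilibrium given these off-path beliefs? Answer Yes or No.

Yes

On path, the insurer holds the prior and pays 3/4·31 + 1/4·19 = 28. Off path (the screening), believing high-risk, it pays 19.
low-risk: no screening nets 28; the screening nets 19 − 6 = 13. low-risk stays.
high-risk: no screening nets 28; the screening nets 19 − 7 = 12. high-risk stays.
No type deviates, so pooling is sustained.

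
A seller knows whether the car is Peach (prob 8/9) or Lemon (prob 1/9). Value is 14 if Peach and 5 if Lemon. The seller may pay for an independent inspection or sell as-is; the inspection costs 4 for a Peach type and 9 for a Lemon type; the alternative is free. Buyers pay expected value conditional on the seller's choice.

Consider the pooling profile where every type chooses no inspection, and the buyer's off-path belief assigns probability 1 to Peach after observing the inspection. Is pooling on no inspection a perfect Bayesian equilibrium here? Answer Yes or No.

On path, the buyer holds the prior and pays 8/9·14 + 1/9·5 = 13. Off path (the inspection), believing Peach, it pays 14.
Peach: no inspection nets 13; the inspection nets 14 − 4 = 10. Peach stays.
Lemon: no inspection nets 13; the inspection nets 14 − 9 = 5. Lemon stays.
No type deviates, so pooling is sustained.

Yes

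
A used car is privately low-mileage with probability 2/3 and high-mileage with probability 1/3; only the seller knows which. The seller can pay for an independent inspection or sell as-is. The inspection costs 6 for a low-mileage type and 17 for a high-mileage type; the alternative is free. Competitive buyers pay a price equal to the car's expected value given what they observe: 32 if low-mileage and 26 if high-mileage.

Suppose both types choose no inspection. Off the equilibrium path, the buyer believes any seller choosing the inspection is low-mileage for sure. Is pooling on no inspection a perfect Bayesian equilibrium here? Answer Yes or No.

Yes

On path, the buyer holds the prior and pays 2/3·32 + 1/3·26 = 30. Off path (the inspection), believing low-mileage, it pays 32.
low-mileage: no inspection nets 30; the inspection nets 32 − 6 = 26. low-mileage stays.
high-mileage: no inspection nets 30; the inspection nets 32 − 17 = 15. high-mileage stays.
No type deviates, so pooling is sustained.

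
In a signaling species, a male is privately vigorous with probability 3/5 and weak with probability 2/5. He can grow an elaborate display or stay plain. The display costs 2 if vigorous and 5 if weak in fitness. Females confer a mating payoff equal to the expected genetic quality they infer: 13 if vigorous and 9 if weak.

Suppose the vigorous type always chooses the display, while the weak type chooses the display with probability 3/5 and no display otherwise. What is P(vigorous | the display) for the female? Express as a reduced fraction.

5/7

P(the display) = (3/5)·1 + (2/5)·(3/5) = 21/25.
By Bayes' rule, P(vigorous | the display) = (3/5) / (21/25) = 5/7.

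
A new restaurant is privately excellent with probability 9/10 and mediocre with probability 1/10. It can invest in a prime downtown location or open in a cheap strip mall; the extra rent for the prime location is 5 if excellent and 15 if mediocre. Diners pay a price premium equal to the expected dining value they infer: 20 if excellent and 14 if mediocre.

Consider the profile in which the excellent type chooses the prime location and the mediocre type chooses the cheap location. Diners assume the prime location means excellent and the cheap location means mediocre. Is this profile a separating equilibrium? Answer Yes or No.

Yes

Under these beliefs, the prime location earns price premium 20 and the cheap location earns price premium 14.
excellent: the prime location nets 20 − 5 = 15; the cheap location nets 14. excellent prefers the prime location.
mediocre: the prime location nets 20 − 15 = 5; the cheap location nets 14. mediocre prefers the cheap location.
Neither type deviates, so the separating profile is an equilibrium.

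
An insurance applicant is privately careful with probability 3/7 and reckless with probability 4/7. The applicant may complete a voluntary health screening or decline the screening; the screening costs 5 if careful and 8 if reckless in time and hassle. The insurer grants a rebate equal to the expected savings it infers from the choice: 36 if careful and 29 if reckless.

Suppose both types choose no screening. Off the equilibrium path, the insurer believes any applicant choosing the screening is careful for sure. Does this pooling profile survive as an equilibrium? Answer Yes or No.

Yes

On path, the insurer holds the prior and pays 3/7·36 + 4/7·29 = 32. Off path (the screening), believing careful, it pays 36.
careful: no screening nets 32; the screening nets 36 − 5 = 31. careful stays.
reckless: no screening nets 32; the screening nets 36 − 8 = 28. reckless stays.
No type deviates, so pooling is sustained.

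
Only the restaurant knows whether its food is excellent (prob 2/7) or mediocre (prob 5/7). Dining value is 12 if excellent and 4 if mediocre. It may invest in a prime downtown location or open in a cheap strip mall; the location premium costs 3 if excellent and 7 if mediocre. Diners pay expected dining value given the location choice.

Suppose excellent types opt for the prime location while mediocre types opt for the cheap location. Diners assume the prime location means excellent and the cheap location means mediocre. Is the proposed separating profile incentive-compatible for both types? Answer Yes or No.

Under these beliefs, the prime location earns price premium 12 and the cheap location earns price premium 4.
excellent: the prime location nets 12 − 3 = 9; the cheap location nets 4. excellent prefers the prime location.
mediocre: the prime location nets 12 − 7 = 5; the cheap location nets 4. mediocre would deviate to the prime location.
mediocre has a profitable deviation, so the profile is not an equilibrium.

No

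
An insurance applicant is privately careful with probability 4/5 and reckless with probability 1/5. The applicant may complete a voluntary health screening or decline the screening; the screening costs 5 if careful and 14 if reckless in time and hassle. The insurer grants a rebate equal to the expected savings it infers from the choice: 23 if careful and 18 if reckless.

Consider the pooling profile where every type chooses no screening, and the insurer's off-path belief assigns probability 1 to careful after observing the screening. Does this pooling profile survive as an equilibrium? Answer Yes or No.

Yes

On path, the insurer holds the prior and pays 4/5·23 + 1/5·18 = 22. Off path (the screening), believing careful, it pays 23.
careful: no screening nets 22; the screening nets 23 − 5 = 18. careful stays.
reckless: no screening nets 22; the screening nets 23 − 14 = 9. reckless stays.
No type deviates, so pooling is sustained.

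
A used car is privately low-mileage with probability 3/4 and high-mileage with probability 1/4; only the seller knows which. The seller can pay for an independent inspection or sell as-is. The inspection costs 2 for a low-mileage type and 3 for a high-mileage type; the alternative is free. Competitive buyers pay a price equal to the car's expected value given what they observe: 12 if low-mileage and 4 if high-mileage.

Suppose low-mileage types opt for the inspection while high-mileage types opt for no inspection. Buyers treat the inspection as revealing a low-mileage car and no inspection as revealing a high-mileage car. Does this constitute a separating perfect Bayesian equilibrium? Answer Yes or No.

Under these beliefs, the inspection earns price 12 and no inspection earns price 4.
low-mileage: the inspection nets 12 − 2 = 10; no inspection nets 4. low-mileage prefers the inspection.
high-mileage: the inspection nets 12 − 3 = 9; no inspection nets 4. high-mileage would deviate to the inspection.
high-mileage has a profitable deviation, so the profile is not an equilibrium.

No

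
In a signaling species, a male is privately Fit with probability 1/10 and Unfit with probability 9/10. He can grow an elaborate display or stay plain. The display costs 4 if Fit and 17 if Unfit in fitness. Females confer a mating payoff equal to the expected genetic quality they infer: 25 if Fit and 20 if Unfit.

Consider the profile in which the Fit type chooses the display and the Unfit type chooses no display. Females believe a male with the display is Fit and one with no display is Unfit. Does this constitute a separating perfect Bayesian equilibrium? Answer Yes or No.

Under these beliefs, the display earns mating payoff 25 and no display earns mating payoff 20.
Fit: the display nets 25 − 4 = 21; no display nets 20. Fit prefers the display.
Unfit: the display nets 25 − 17 = 8; no display nets 20. Unfit prefers no display.
Neither type deviates, so the separating profile is an equilibrium.

Yes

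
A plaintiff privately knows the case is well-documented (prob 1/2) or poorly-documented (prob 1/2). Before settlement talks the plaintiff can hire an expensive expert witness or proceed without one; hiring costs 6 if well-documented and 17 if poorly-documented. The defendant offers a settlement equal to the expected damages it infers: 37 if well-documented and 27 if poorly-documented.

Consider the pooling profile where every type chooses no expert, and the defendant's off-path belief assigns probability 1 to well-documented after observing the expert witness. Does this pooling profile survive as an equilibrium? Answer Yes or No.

On path, the defendant holds the prior and pays 1/2·37 + 1/2·27 = 32. Off path (the expert witness), believing well-documented, it pays 37.
well-documented: no expert nets 32; the expert witness nets 37 − 6 = 31. well-documented stays.
poorly-documented: no expert nets 32; the expert witness nets 37 − 17 = 20. poorly-documented stays.
No type deviates, so pooling is sustained.

Yes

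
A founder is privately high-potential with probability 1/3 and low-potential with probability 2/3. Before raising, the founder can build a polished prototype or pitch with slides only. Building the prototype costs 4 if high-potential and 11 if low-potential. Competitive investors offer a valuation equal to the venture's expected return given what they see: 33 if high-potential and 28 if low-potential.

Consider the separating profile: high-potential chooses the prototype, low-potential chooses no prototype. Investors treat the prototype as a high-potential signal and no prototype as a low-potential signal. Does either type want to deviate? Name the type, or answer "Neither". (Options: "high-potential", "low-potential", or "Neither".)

The prototype pays 33; no prototype pays 28.
high-potential: assigned the prototype, nets 33 − 4 = 29; deviating to no prototype nets 28.
low-potential: assigned no prototype, nets 28; deviating to the prototype nets 33 − 11 = 22.
Both types strictly prefer their assigned action; no profitable deviation.

Neither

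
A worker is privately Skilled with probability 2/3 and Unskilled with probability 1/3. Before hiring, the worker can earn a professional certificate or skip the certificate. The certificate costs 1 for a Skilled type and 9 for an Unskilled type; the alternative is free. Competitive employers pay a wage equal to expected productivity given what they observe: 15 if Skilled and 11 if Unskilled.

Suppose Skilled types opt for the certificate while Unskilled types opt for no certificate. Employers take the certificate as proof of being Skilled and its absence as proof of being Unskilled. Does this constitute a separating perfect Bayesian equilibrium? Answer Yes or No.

Yes

Under these beliefs, the certificate earns wage 15 and no certificate earns wage 11.
Skilled: the certificate nets 15 − 1 = 14; no certificate nets 11. Skilled prefers the certificate.
Unskilled: the certificate nets 15 − 9 = 6; no certificate nets 11. Unskilled prefers no certificate.
Neither type deviates, so the separating profile is an equilibrium.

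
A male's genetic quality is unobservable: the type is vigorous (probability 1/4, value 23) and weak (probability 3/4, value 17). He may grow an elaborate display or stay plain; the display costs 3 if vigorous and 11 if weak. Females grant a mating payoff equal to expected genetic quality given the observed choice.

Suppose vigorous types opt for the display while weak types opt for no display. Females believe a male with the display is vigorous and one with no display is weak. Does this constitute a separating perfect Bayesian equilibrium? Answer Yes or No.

Yes

Under these beliefs, the display earns mating payoff 23 and no display earns mating payoff 17.
vigorous: the display nets 23 − 3 = 20; no display nets 17. vigorous prefers the display.
weak: the display nets 23 − 11 = 12; no display nets 17. weak prefers no display.
Neither type deviates, so the separating profile is an equilibrium.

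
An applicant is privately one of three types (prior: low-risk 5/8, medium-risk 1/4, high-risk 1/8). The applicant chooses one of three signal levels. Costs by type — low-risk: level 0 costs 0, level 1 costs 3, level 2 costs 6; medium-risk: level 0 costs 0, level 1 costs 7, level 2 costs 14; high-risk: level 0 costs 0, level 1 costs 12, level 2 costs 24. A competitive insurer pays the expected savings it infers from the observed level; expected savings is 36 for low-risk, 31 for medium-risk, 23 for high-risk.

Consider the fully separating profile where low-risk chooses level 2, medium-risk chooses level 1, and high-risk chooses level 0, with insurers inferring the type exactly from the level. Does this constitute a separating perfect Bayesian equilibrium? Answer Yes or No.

Yes

Separating rebates: level 2 → 36, level 1 → 31, level 0 → 23.
low-risk (assigned level 2): level 0: 23 − 0 = 23; level 1: 31 − 3 = 28; level 2: 36 − 6 = 30. low-risk stays.
medium-risk (assigned level 1): level 0: 23 − 0 = 23; level 1: 31 − 7 = 24; level 2: 36 − 14 = 22. medium-risk stays.
high-risk (assigned level 0): level 0: 23 − 0 = 23; level 1: 31 − 12 = 19; level 2: 36 − 24 = 12. high-risk stays.
Every type prefers its assigned level; separation holds.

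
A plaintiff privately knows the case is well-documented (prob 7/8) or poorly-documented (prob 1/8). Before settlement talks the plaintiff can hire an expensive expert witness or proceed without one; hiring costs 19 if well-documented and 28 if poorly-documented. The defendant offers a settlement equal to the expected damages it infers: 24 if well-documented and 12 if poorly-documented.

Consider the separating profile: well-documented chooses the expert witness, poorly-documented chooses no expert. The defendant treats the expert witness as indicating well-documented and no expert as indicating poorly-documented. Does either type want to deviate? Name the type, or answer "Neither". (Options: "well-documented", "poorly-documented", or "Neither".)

The expert witness pays 24; no expert pays 12.
well-documented: assigned the expert witness, nets 24 − 19 = 5; deviating to no expert nets 12.
poorly-documented: assigned no expert, nets 12; deviating to the expert witness nets 24 − 28 = -4.
The well-documented type gains 7 by deviating.

well-documented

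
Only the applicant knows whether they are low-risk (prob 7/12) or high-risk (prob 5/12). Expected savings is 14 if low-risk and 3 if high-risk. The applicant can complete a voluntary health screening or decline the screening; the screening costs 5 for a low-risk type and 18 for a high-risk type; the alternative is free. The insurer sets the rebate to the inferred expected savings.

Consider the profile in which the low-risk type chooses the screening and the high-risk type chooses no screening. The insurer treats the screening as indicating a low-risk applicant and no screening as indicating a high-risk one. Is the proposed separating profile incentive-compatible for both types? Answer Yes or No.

Under these beliefs, the screening earns rebate 14 and no screening earns rebate 3.
low-risk: the screening nets 14 − 5 = 9; no screening nets 3. low-risk prefers the screening.
high-risk: the screening nets 14 − 18 = -4; no screening nets 3. high-risk prefers no screening.
Neither type deviates, so the separating profile is an equilibrium.

Yes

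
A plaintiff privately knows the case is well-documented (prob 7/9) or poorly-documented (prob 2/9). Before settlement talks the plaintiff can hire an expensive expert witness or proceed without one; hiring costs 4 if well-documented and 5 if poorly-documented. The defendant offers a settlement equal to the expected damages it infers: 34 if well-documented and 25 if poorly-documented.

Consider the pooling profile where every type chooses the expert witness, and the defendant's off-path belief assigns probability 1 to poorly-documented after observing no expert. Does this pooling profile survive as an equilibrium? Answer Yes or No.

Yes

On path, the defendant holds the prior and pays 7/9·34 + 2/9·25 = 32. Off path (no expert), believing poorly-documented, it pays 25.
well-documented: the expert witness nets 32 − 4 = 28; no expert nets 25. well-documented stays.
poorly-documented: the expert witness nets 32 − 5 = 27; no expert nets 25. poorly-documented stays.
No type deviates, so pooling is sustained.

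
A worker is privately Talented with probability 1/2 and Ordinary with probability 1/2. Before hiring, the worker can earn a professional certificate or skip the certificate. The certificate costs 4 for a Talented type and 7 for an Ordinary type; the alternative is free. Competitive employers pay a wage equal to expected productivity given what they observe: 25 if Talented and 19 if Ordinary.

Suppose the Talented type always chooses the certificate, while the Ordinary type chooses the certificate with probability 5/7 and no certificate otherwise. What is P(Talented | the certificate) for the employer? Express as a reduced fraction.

7/12

P(the certificate) = (1/2)·1 + (1/2)·(5/7) = 6/7.
By Bayes' rule, P(Talented | the certificate) = (1/2) / (6/7) = 7/12.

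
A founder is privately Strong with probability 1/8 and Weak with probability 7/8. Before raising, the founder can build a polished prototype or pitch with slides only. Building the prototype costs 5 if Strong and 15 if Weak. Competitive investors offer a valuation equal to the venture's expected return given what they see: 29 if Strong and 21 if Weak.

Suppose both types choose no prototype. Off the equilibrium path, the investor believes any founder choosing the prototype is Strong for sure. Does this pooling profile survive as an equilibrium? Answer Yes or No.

On path, the investor holds the prior and pays 1/8·29 + 7/8·21 = 22. Off path (the prototype), believing Strong, it pays 29.
Strong: no prototype nets 22; the prototype nets 29 − 5 = 24. Strong would deviate.
Weak: no prototype nets 22; the prototype nets 29 − 15 = 14. Weak stays.
A type deviates, so pooling fails.

No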